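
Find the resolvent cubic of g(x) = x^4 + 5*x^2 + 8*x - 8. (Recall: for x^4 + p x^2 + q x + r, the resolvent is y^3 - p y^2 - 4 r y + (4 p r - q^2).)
h(y) = y^3 - 5*y^2 + 32*y - 224

Identify coefficients: p = 5, q = 8, r = -8.
Plug into h(y) = y^3 - p y^2 - 4 r y + (4 p r - q^2):
  h(y) = y^3 - (5) y^2 - 4*(-8) y + (4*(5)*(-8) - (8)^2)
       = y^3 + (-5) y^2 + (32) y + (-224).
Simplifying: h(y) = y^3 - 5*y^2 + 32*y - 224.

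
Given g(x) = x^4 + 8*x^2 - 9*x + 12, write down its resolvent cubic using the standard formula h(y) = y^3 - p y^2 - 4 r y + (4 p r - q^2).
h(y) = y^3 - 8*y^2 - 48*y + 303

Identify coefficients: p = 8, q = -9, r = 12.
Plug into h(y) = y^3 - p y^2 - 4 r y + (4 p r - q^2):
  h(y) = y^3 - (8) y^2 - 4*(12) y + (4*(8)*(12) - (-9)^2)
       = y^3 + (-8) y^2 + (-48) y + (303).
Simplifying: h(y) = y^3 - 8*y^2 - 48*y + 303.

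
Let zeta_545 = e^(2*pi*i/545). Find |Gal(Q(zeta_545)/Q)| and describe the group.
|Gal(Q(zeta_545)/Q)| = phi(545) = 432; group ≅ (Z/545Z)^* ≅ Z/4Z × Z/108Z

The n-th cyclotomic polynomial Φ_545(x) is the minimal polynomial of zeta_545 over Q and has degree phi(545) = 432. So Q(zeta_545) is a degree-432 Galois extension with Galois group (Z/545Z)^*. By CRT, (Z/545Z)^* ≅ (Z/5Z)^* × (Z/109Z)^*. Each prime-power unit group is (Z/5Z)^* ≅ Z/4Z; (Z/109Z)^* ≅ Z/108Z. Hence Gal(Q(zeta_545)/Q) ≅ Z/4Z × Z/108Z.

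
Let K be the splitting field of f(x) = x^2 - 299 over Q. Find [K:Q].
[K:Q] = 2

The polynomial x^2 - 299 is irreducible over Q since 299 is not a perfect square. Its splitting field is Q(sqrt(299)), which has degree 2 over Q.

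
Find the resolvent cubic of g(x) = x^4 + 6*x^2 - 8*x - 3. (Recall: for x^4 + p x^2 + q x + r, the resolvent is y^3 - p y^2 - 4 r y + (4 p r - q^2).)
h(y) = y^3 - 6*y^2 + 12*y - 136

Identify coefficients: p = 6, q = -8, r = -3.
Plug into h(y) = y^3 - p y^2 - 4 r y + (4 p r - q^2):
  h(y) = y^3 - (6) y^2 - 4*(-3) y + (4*(6)*(-3) - (-8)^2)
       = y^3 + (-6) y^2 + (12) y + (-136).
Simplifying: h(y) = y^3 - 6*y^2 + 12*y - 136.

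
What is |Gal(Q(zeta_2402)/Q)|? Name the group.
|Gal(Q(zeta_2402)/Q)| = phi(2402) = 1200; group ≅ (Z/2402Z)^* ≅ Z/1200Z

The n-th cyclotomic polynomial Φ_2402(x) is the minimal polynomial of zeta_2402 over Q and has degree phi(2402) = 1200. So Q(zeta_2402) is a degree-1200 Galois extension with Galois group (Z/2402Z)^*. By CRT, (Z/2402Z)^* ≅ (Z/2Z)^* × (Z/1201Z)^*. Each prime-power unit group is (Z/2Z)^* ≅ trivial group (order 1); (Z/1201Z)^* ≅ Z/1200Z. Hence Gal(Q(zeta_2402)/Q) ≅ Z/1200Z.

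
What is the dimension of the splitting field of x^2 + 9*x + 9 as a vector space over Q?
[K:Q] = 2

The discriminant of x^2 + (9)*x + (9) is b^2 - 4c = 81 - (36) = 45. Since 45 is not a perfect square in Q, the polynomial is irreducible over Q. Its two roots generate a degree-2 extension, so [K:Q] = 2.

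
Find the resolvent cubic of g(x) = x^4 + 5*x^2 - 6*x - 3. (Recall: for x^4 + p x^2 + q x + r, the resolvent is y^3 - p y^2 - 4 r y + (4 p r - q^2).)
h(y) = y^3 - 5*y^2 + 12*y - 96

Identify coefficients: p = 5, q = -6, r = -3.
Plug into h(y) = y^3 - p y^2 - 4 r y + (4 p r - q^2):
  h(y) = y^3 - (5) y^2 - 4*(-3) y + (4*(5)*(-3) - (-6)^2)
       = y^3 + (-5) y^2 + (12) y + (-96).
Simplifying: h(y) = y^3 - 5*y^2 + 12*y - 96.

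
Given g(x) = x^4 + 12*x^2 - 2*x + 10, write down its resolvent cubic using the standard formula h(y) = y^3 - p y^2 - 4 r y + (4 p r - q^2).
h(y) = y^3 - 12*y^2 - 40*y + 476

Identify coefficients: p = 12, q = -2, r = 10.
Plug into h(y) = y^3 - p y^2 - 4 r y + (4 p r - q^2):
  h(y) = y^3 - (12) y^2 - 4*(10) y + (4*(12)*(10) - (-2)^2)
       = y^3 + (-12) y^2 + (-40) y + (476).
Simplifying: h(y) = y^3 - 12*y^2 - 40*y + 476.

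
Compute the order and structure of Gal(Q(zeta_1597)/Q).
|Gal(Q(zeta_1597)/Q)| = phi(1597) = 1596; group ≅ (Z/1597Z)^* ≅ Z/1596Z

The n-th cyclotomic polynomial Φ_1597(x) is the minimal polynomial of zeta_1597 over Q and has degree phi(1597) = 1596. So Q(zeta_1597) is a degree-1596 Galois extension with Galois group (Z/1597Z)^*. (Z/1597Z)^* is cyclic since 1597 is an odd prime power (or 4). Hence Gal(Q(zeta_1597)/Q) ≅ Z/1596Z.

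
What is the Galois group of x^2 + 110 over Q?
Gal(K/Q) = Z/2Z (cyclic of order 2)

x^2 + 110 is irreducible over Q since -110 is not a rational square. The splitting field Q(sqrt(-110)) has degree 2 over Q, and its unique nontrivial automorphism is sqrt(-110) ↦ -sqrt(-110). Hence Gal(Q(sqrt(-110))/Q) = Z/2Z.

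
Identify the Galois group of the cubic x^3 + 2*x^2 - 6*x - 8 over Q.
Gal(K/Q) = S_3 (symmetric group of order 6)

Compute the discriminant of x^3 + (2)*x^2 + (-6)*x + (-8): Δ = 1264. Since Δ is not a rational square, the Galois group is not contained in A_3; it must be the full S_3 (irreducibility of the cubic rules out anything smaller).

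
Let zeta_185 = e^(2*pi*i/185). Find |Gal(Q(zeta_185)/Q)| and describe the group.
|Gal(Q(zeta_185)/Q)| = phi(185) = 144; group ≅ (Z/185Z)^* ≅ Z/4Z × Z/36Z

The n-th cyclotomic polynomial Φ_185(x) is the minimal polynomial of zeta_185 over Q and has degree phi(185) = 144. So Q(zeta_185) is a degree-144 Galois extension with Galois group (Z/185Z)^*. By CRT, (Z/185Z)^* ≅ (Z/5Z)^* × (Z/37Z)^*. Each prime-power unit group is (Z/5Z)^* ≅ Z/4Z; (Z/37Z)^* ≅ Z/36Z. Hence Gal(Q(zeta_185)/Q) ≅ Z/4Z × Z/36Z.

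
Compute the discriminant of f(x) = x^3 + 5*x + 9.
Δ = -2687

For a depressed cubic x^3 + p x + q the discriminant is Δ = -4 p^3 - 27 q^2 = -4*(5)^3 - 27*(9)^2 = -500 - 2187 = -2687.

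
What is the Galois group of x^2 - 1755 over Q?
Gal(K/Q) = Z/2Z (cyclic of order 2)

x^2 - 1755 is irreducible over Q since 1755 is not a rational square. The splitting field Q(sqrt(1755)) has degree 2 over Q, and its unique nontrivial automorphism is sqrt(1755) ↦ -sqrt(1755). Hence Gal(Q(sqrt(1755))/Q) = Z/2Z.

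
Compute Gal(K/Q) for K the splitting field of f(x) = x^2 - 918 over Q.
Gal(K/Q) = Z/2Z (cyclic of order 2)

x^2 - 918 is irreducible over Q since 918 is not a rational square. The splitting field Q(sqrt(918)) has degree 2 over Q, and its unique nontrivial automorphism is sqrt(918) ↦ -sqrt(918). Hence Gal(Q(sqrt(918))/Q) = Z/2Z.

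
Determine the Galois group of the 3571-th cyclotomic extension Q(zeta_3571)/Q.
|Gal(Q(zeta_3571)/Q)| = phi(3571) = 3570; group ≅ (Z/3571Z)^* ≅ Z/3570Z

The n-th cyclotomic polynomial Φ_3571(x) is the minimal polynomial of zeta_3571 over Q and has degree phi(3571) = 3570. So Q(zeta_3571) is a degree-3570 Galois extension with Galois group (Z/3571Z)^*. (Z/3571Z)^* is cyclic since 3571 is an odd prime power (or 4). Hence Gal(Q(zeta_3571)/Q) ≅ Z/3570Z.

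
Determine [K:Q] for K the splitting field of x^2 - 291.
[K:Q] = 2

The polynomial x^2 - 291 is irreducible over Q since 291 is not a perfect square. Its splitting field is Q(sqrt(291)), which has degree 2 over Q.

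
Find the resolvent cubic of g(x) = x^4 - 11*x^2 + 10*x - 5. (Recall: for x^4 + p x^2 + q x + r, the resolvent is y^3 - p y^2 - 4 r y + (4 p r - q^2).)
h(y) = y^3 + 11*y^2 + 20*y + 120

Identify coefficients: p = -11, q = 10, r = -5.
Plug into h(y) = y^3 - p y^2 - 4 r y + (4 p r - q^2):
  h(y) = y^3 - (-11) y^2 - 4*(-5) y + (4*(-11)*(-5) - (10)^2)
       = y^3 + (11) y^2 + (20) y + (120).
Simplifying: h(y) = y^3 + 11*y^2 + 20*y + 120.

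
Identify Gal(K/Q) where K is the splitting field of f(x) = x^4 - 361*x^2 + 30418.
Gal(K/Q) = V_4 (Klein four-group, Z/2Z × Z/2Z)

f factors as (x^2 - 134)(x^2 - 227), so the splitting field is K = Q(sqrt(134), sqrt(227)). The elements 134, 227, 30418 are all non-squares in Q, so sqrt(134) and sqrt(227) generate independent quadratic extensions. Thus [K:Q] = 4 and Gal(K/Q) is generated by the two order-2 automorphisms sqrt(134) ↦ -sqrt(134) and sqrt(227) ↦ -sqrt(227), giving V_4.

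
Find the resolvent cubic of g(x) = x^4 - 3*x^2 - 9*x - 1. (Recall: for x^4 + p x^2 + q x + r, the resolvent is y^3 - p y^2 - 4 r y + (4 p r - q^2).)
h(y) = y^3 + 3*y^2 + 4*y - 69

Identify coefficients: p = -3, q = -9, r = -1.
Plug into h(y) = y^3 - p y^2 - 4 r y + (4 p r - q^2):
  h(y) = y^3 - (-3) y^2 - 4*(-1) y + (4*(-3)*(-1) - (-9)^2)
       = y^3 + (3) y^2 + (4) y + (-69).
Simplifying: h(y) = y^3 + 3*y^2 + 4*y - 69.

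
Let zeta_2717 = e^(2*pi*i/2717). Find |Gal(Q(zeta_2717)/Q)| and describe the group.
|Gal(Q(zeta_2717)/Q)| = phi(2717) = 2160; group ≅ (Z/2717Z)^* ≅ Z/10Z × Z/12Z × Z/18Z

The n-th cyclotomic polynomial Φ_2717(x) is the minimal polynomial of zeta_2717 over Q and has degree phi(2717) = 2160. So Q(zeta_2717) is a degree-2160 Galois extension with Galois group (Z/2717Z)^*. By CRT, (Z/2717Z)^* ≅ (Z/11Z)^* × (Z/13Z)^* × (Z/19Z)^*. Each prime-power unit group is (Z/11Z)^* ≅ Z/10Z; (Z/13Z)^* ≅ Z/12Z; (Z/19Z)^* ≅ Z/18Z. Hence Gal(Q(zeta_2717)/Q) ≅ Z/10Z × Z/12Z × Z/18Z.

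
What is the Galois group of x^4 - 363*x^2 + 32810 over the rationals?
Gal(K/Q) = V_4 (Klein four-group, Z/2Z × Z/2Z)

f factors as (x^2 - 193)(x^2 - 170), so the splitting field is K = Q(sqrt(193), sqrt(170)). The elements 193, 170, 32810 are all non-squares in Q, so sqrt(193) and sqrt(170) generate independent quadratic extensions. Thus [K:Q] = 4 and Gal(K/Q) is generated by the two order-2 automorphisms sqrt(193) ↦ -sqrt(193) and sqrt(170) ↦ -sqrt(170), giving V_4.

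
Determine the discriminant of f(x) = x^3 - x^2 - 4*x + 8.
Δ = -848

For x^3 + a x^2 + b x + c the discriminant is Δ = 18 a b c - 4 a^3 c + a^2 b^2 - 4 b^3 - 27 c^2.
Plug a = -1, b = -4, c = 8:
  18*(-1)*(-4)*(8) - 4*(-1)^3*(8) + (-1)^2*(-4)^2 - 4*(-4)^3 - 27*(8)^2
  = 576 + (32) + 16 + (256) + (-1728)
  = -848.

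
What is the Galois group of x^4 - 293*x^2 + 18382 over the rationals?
Gal(K/Q) = V_4 (Klein four-group, Z/2Z × Z/2Z)

f factors as (x^2 - 202)(x^2 - 91), so the splitting field is K = Q(sqrt(202), sqrt(91)). The elements 202, 91, 18382 are all non-squares in Q, so sqrt(202) and sqrt(91) generate independent quadratic extensions. Thus [K:Q] = 4 and Gal(K/Q) is generated by the two order-2 automorphisms sqrt(202) ↦ -sqrt(202) and sqrt(91) ↦ -sqrt(91), giving V_4.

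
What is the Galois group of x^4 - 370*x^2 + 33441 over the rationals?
Gal(K/Q) = V_4 (Klein four-group, Z/2Z × Z/2Z)

f factors as (x^2 - 157)(x^2 - 213), so the splitting field is K = Q(sqrt(157), sqrt(213)). The elements 157, 213, 33441 are all non-squares in Q, so sqrt(157) and sqrt(213) generate independent quadratic extensions. Thus [K:Q] = 4 and Gal(K/Q) is generated by the two order-2 automorphisms sqrt(157) ↦ -sqrt(157) and sqrt(213) ↦ -sqrt(213), giving V_4.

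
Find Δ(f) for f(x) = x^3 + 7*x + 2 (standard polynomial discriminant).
Δ = -1480

For a depressed cubic x^3 + p x + q the discriminant is Δ = -4 p^3 - 27 q^2 = -4*(7)^3 - 27*(2)^2 = -1372 - 108 = -1480.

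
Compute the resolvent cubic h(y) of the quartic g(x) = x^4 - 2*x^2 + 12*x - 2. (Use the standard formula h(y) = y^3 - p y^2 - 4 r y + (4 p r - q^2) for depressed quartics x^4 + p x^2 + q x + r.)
h(y) = y^3 + 2*y^2 + 8*y - 128

Identify coefficients: p = -2, q = 12, r = -2.
Plug into h(y) = y^3 - p y^2 - 4 r y + (4 p r - q^2):
  h(y) = y^3 - (-2) y^2 - 4*(-2) y + (4*(-2)*(-2) - (12)^2)
       = y^3 + (2) y^2 + (8) y + (-128).
Simplifying: h(y) = y^3 + 2*y^2 + 8*y - 128.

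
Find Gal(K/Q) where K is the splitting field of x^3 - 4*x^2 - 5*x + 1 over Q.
Gal(K/Q) = S_3 (symmetric group of order 6)

Compute the discriminant of x^3 + (-4)*x^2 + (-5)*x + (1): Δ = 1489. Since Δ is not a rational square, the Galois group is not contained in A_3; it must be the full S_3 (irreducibility of the cubic rules out anything smaller).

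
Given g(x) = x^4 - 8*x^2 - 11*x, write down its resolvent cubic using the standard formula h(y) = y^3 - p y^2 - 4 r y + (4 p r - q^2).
h(y) = y^3 + 8*y^2 - 121

Identify coefficients: p = -8, q = -11, r = 0.
Plug into h(y) = y^3 - p y^2 - 4 r y + (4 p r - q^2):
  h(y) = y^3 - (-8) y^2 - 4*(0) y + (4*(-8)*(0) - (-11)^2)
       = y^3 + (8) y^2 + (0) y + (-121).
Simplifying: h(y) = y^3 + 8*y^2 - 121.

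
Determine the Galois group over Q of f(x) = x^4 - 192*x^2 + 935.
Gal(K/Q) = V_4 (Klein four-group, Z/2Z × Z/2Z)

f factors as (x^2 - 187)(x^2 - 5), so the splitting field is K = Q(sqrt(187), sqrt(5)). The elements 187, 5, 935 are all non-squares in Q, so sqrt(187) and sqrt(5) generate independent quadratic extensions. Thus [K:Q] = 4 and Gal(K/Q) is generated by the two order-2 automorphisms sqrt(187) ↦ -sqrt(187) and sqrt(5) ↦ -sqrt(5), giving V_4.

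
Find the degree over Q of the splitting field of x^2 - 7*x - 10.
[K:Q] = 2

The discriminant of x^2 + (-7)*x + (-10) is b^2 - 4c = 49 - (-40) = 89. Since 89 is not a perfect square in Q, the polynomial is irreducible over Q. Its two roots generate a degree-2 extension, so [K:Q] = 2.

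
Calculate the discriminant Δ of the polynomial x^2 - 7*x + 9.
Δ = 13

For a quadratic a x^2 + b x + c the discriminant is Δ = b^2 - 4ac = (-7)^2 - 4*(1)*(9) = 49 - (36) = 13.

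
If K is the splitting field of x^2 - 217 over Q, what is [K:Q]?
[K:Q] = 2

The polynomial x^2 - 217 is irreducible over Q since 217 is not a perfect square. Its splitting field is Q(sqrt(217)), which has degree 2 over Q.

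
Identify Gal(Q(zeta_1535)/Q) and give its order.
|Gal(Q(zeta_1535)/Q)| = phi(1535) = 1224; group ≅ (Z/1535Z)^* ≅ Z/4Z × Z/306Z

The n-th cyclotomic polynomial Φ_1535(x) is the minimal polynomial of zeta_1535 over Q and has degree phi(1535) = 1224. So Q(zeta_1535) is a degree-1224 Galois extension with Galois group (Z/1535Z)^*. By CRT, (Z/1535Z)^* ≅ (Z/5Z)^* × (Z/307Z)^*. Each prime-power unit group is (Z/5Z)^* ≅ Z/4Z; (Z/307Z)^* ≅ Z/306Z. Hence Gal(Q(zeta_1535)/Q) ≅ Z/4Z × Z/306Z.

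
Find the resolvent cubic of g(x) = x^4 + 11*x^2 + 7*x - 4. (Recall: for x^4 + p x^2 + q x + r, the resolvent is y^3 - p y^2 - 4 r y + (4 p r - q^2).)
h(y) = y^3 - 11*y^2 + 16*y - 225

Identify coefficients: p = 11, q = 7, r = -4.
Plug into h(y) = y^3 - p y^2 - 4 r y + (4 p r - q^2):
  h(y) = y^3 - (11) y^2 - 4*(-4) y + (4*(11)*(-4) - (7)^2)
       = y^3 + (-11) y^2 + (16) y + (-225).
Simplifying: h(y) = y^3 - 11*y^2 + 16*y - 225.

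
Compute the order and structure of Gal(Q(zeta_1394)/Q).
|Gal(Q(zeta_1394)/Q)| = phi(1394) = 640; group ≅ (Z/1394Z)^* ≅ Z/16Z × Z/40Z

The n-th cyclotomic polynomial Φ_1394(x) is the minimal polynomial of zeta_1394 over Q and has degree phi(1394) = 640. So Q(zeta_1394) is a degree-640 Galois extension with Galois group (Z/1394Z)^*. By CRT, (Z/1394Z)^* ≅ (Z/2Z)^* × (Z/17Z)^* × (Z/41Z)^*. Each prime-power unit group is (Z/2Z)^* ≅ trivial group (order 1); (Z/17Z)^* ≅ Z/16Z; (Z/41Z)^* ≅ Z/40Z. Hence Gal(Q(zeta_1394)/Q) ≅ Z/16Z × Z/40Z.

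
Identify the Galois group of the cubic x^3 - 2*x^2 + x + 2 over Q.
Gal(K/Q) = S_3 (symmetric group of order 6)

Compute the discriminant of x^3 + (-2)*x^2 + (1)*x + (2): Δ = -116. Since Δ is not a rational square, the Galois group is not contained in A_3; it must be the full S_3 (irreducibility of the cubic rules out anything smaller).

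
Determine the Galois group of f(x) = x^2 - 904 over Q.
Gal(K/Q) = Z/2Z (cyclic of order 2)

x^2 - 904 is irreducible over Q since 904 is not a rational square. The splitting field Q(sqrt(904)) has degree 2 over Q, and its unique nontrivial automorphism is sqrt(904) ↦ -sqrt(904). Hence Gal(Q(sqrt(904))/Q) = Z/2Z.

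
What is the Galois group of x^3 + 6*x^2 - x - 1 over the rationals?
Gal(K/Q) = S_3 (symmetric group of order 6)

Compute the discriminant of x^3 + (6)*x^2 + (-1)*x + (-1): Δ = 985. Since Δ is not a rational square, the Galois group is not contained in A_3; it must be the full S_3 (irreducibility of the cubic rules out anything smaller).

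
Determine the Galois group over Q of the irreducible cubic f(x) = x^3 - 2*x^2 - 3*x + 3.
Gal(K/Q) = S_3 (symmetric group of order 6)

Compute the discriminant of x^3 + (-2)*x^2 + (-3)*x + (3): Δ = 321. Since Δ is not a rational square, the Galois group is not contained in A_3; it must be the full S_3 (irreducibility of the cubic rules out anything smaller).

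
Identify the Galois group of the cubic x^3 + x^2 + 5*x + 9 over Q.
Gal(K/Q) = S_3 (symmetric group of order 6)

Compute the discriminant of x^3 + (1)*x^2 + (5)*x + (9): Δ = -1888. Since Δ is not a rational square, the Galois group is not contained in A_3; it must be the full S_3 (irreducibility of the cubic rules out anything smaller).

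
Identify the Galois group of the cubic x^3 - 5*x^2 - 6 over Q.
Gal(K/Q) = S_3 (symmetric group of order 6)

Compute the discriminant of x^3 + (-5)*x^2 + (0)*x + (-6): Δ = -3972. Since Δ is not a rational square, the Galois group is not contained in A_3; it must be the full S_3 (irreducibility of the cubic rules out anything smaller).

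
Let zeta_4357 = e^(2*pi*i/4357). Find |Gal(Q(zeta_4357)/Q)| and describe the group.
|Gal(Q(zeta_4357)/Q)| = phi(4357) = 4356; group ≅ (Z/4357Z)^* ≅ Z/4356Z

The n-th cyclotomic polynomial Φ_4357(x) is the minimal polynomial of zeta_4357 over Q and has degree phi(4357) = 4356. So Q(zeta_4357) is a degree-4356 Galois extension with Galois group (Z/4357Z)^*. (Z/4357Z)^* is cyclic since 4357 is an odd prime power (or 4). Hence Gal(Q(zeta_4357)/Q) ≅ Z/4356Z.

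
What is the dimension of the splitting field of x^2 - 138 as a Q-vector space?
[K:Q] = 2

The polynomial x^2 - 138 is irreducible over Q since 138 is not a perfect square. Its splitting field is Q(sqrt(138)), which has degree 2 over Q.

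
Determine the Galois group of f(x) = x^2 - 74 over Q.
Gal(K/Q) = Z/2Z (cyclic of order 2)

x^2 - 74 is irreducible over Q since 74 is not a rational square. The splitting field Q(sqrt(74)) has degree 2 over Q, and its unique nontrivial automorphism is sqrt(74) ↦ -sqrt(74). Hence Gal(Q(sqrt(74))/Q) = Z/2Z.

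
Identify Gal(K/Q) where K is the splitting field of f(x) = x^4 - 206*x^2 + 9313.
Gal(K/Q) = V_4 (Klein four-group, Z/2Z × Z/2Z)

f factors as (x^2 - 139)(x^2 - 67), so the splitting field is K = Q(sqrt(139), sqrt(67)). The elements 139, 67, 9313 are all non-squares in Q, so sqrt(139) and sqrt(67) generate independent quadratic extensions. Thus [K:Q] = 4 and Gal(K/Q) is generated by the two order-2 automorphisms sqrt(139) ↦ -sqrt(139) and sqrt(67) ↦ -sqrt(67), giving V_4.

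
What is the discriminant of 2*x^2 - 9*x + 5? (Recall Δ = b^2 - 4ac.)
Δ = 41

For a quadratic a x^2 + b x + c the discriminant is Δ = b^2 - 4ac = (-9)^2 - 4*(2)*(5) = 81 - (40) = 41.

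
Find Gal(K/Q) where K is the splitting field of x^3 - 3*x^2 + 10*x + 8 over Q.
Gal(K/Q) = S_3 (symmetric group of order 6)

Compute the discriminant of x^3 + (-3)*x^2 + (10)*x + (8): Δ = -8284. Since Δ is not a rational square, the Galois group is not contained in A_3; it must be the full S_3 (irreducibility of the cubic rules out anything smaller).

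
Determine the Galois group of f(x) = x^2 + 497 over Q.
Gal(K/Q) = Z/2Z (cyclic of order 2)

x^2 + 497 is irreducible over Q since -497 is not a rational square. The splitting field Q(sqrt(-497)) has degree 2 over Q, and its unique nontrivial automorphism is sqrt(-497) ↦ -sqrt(-497). Hence Gal(Q(sqrt(-497))/Q) = Z/2Z.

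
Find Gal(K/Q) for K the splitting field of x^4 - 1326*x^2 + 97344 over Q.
Gal(K/Q) = Z/2Z (cyclic of order 2)

f factors as (x^2 - 1248)(x^2 - 78), so the splitting field is K = Q(sqrt(1248), sqrt(78)). The squarefree part of 1248 is 78 and the squarefree part of 78 is also 78, so sqrt(1248) and sqrt(78) are both rational multiples of sqrt(78). Hence Q(sqrt(1248)) = Q(sqrt(78)) = Q(sqrt(78)), and the splitting field collapses to a single degree-2 extension with Galois group Z/2Z.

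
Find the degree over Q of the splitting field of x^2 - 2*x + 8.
[K:Q] = 2

The discriminant of x^2 + (-2)*x + (8) is b^2 - 4c = 4 - (32) = -28. Since -28 is not a perfect square in Q, the polynomial is irreducible over Q. Its two roots generate a degree-2 extension, so [K:Q] = 2.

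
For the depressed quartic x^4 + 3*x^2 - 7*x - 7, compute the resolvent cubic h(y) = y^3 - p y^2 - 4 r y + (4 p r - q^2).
h(y) = y^3 - 3*y^2 + 28*y - 133

Identify coefficients: p = 3, q = -7, r = -7.
Plug into h(y) = y^3 - p y^2 - 4 r y + (4 p r - q^2):
  h(y) = y^3 - (3) y^2 - 4*(-7) y + (4*(3)*(-7) - (-7)^2)
       = y^3 + (-3) y^2 + (28) y + (-133).
Simplifying: h(y) = y^3 - 3*y^2 + 28*y - 133.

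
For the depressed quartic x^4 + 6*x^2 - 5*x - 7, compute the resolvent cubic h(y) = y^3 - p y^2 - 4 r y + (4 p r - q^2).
h(y) = y^3 - 6*y^2 + 28*y - 193

Identify coefficients: p = 6, q = -5, r = -7.
Plug into h(y) = y^3 - p y^2 - 4 r y + (4 p r - q^2):
  h(y) = y^3 - (6) y^2 - 4*(-7) y + (4*(6)*(-7) - (-5)^2)
       = y^3 + (-6) y^2 + (28) y + (-193).
Simplifying: h(y) = y^3 - 6*y^2 + 28*y - 193.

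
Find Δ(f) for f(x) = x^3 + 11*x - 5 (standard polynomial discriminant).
Δ = -5999

For a depressed cubic x^3 + p x + q the discriminant is Δ = -4 p^3 - 27 q^2 = -4*(11)^3 - 27*(-5)^2 = -5324 - 675 = -5999.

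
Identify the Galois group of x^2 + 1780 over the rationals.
Gal(K/Q) = Z/2Z (cyclic of order 2)

x^2 + 1780 is irreducible over Q since -1780 is not a rational square. The splitting field Q(sqrt(-1780)) has degree 2 over Q, and its unique nontrivial automorphism is sqrt(-1780) ↦ -sqrt(-1780). Hence Gal(Q(sqrt(-1780))/Q) = Z/2Z.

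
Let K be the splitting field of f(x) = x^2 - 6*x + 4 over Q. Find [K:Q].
[K:Q] = 2

The discriminant of x^2 + (-6)*x + (4) is b^2 - 4c = 36 - (16) = 20. Since 20 is not a perfect square in Q, the polynomial is irreducible over Q. Its two roots generate a degree-2 extension, so [K:Q] = 2.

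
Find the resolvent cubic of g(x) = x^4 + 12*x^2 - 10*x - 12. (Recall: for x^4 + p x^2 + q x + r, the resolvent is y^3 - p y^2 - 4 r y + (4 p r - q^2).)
h(y) = y^3 - 12*y^2 + 48*y - 676

Identify coefficients: p = 12, q = -10, r = -12.
Plug into h(y) = y^3 - p y^2 - 4 r y + (4 p r - q^2):
  h(y) = y^3 - (12) y^2 - 4*(-12) y + (4*(12)*(-12) - (-10)^2)
       = y^3 + (-12) y^2 + (48) y + (-676).
Simplifying: h(y) = y^3 - 12*y^2 + 48*y - 676.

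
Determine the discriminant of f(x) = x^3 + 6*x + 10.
Δ = -3564

For a depressed cubic x^3 + p x + q the discriminant is Δ = -4 p^3 - 27 q^2 = -4*(6)^3 - 27*(10)^2 = -864 - 2700 = -3564.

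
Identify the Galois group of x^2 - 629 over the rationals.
Gal(K/Q) = Z/2Z (cyclic of order 2)

x^2 - 629 is irreducible over Q since 629 is not a rational square. The splitting field Q(sqrt(629)) has degree 2 over Q, and its unique nontrivial automorphism is sqrt(629) ↦ -sqrt(629). Hence Gal(Q(sqrt(629))/Q) = Z/2Z.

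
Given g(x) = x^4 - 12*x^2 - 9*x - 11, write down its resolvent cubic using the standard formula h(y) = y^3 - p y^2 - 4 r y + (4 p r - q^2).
h(y) = y^3 + 12*y^2 + 44*y + 447

Identify coefficients: p = -12, q = -9, r = -11.
Plug into h(y) = y^3 - p y^2 - 4 r y + (4 p r - q^2):
  h(y) = y^3 - (-12) y^2 - 4*(-11) y + (4*(-12)*(-11) - (-9)^2)
       = y^3 + (12) y^2 + (44) y + (447).
Simplifying: h(y) = y^3 + 12*y^2 + 44*y + 447.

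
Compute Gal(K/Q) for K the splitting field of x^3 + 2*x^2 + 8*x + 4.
Gal(K/Q) = S_3 (symmetric group of order 6)

Compute the discriminant of x^3 + (2)*x^2 + (8)*x + (4): Δ = -1200. Since Δ is not a rational square, the Galois group is not contained in A_3; it must be the full S_3 (irreducibility of the cubic rules out anything smaller).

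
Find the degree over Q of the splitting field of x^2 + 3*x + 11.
[K:Q] = 2

The discriminant of x^2 + (3)*x + (11) is b^2 - 4c = 9 - (44) = -35. Since -35 is not a perfect square in Q, the polynomial is irreducible over Q. Its two roots generate a degree-2 extension, so [K:Q] = 2.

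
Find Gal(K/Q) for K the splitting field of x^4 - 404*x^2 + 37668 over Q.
Gal(K/Q) = V_4 (Klein four-group, Z/2Z × Z/2Z)

f factors as (x^2 - 258)(x^2 - 146), so the splitting field is K = Q(sqrt(258), sqrt(146)). The elements 258, 146, 37668 are all non-squares in Q, so sqrt(258) and sqrt(146) generate independent quadratic extensions. Thus [K:Q] = 4 and Gal(K/Q) is generated by the two order-2 automorphisms sqrt(258) ↦ -sqrt(258) and sqrt(146) ↦ -sqrt(146), giving V_4.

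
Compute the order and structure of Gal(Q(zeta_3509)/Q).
|Gal(Q(zeta_3509)/Q)| = phi(3509) = 3080; group ≅ (Z/3509Z)^* ≅ Z/28Z × Z/110Z

The n-th cyclotomic polynomial Φ_3509(x) is the minimal polynomial of zeta_3509 over Q and has degree phi(3509) = 3080. So Q(zeta_3509) is a degree-3080 Galois extension with Galois group (Z/3509Z)^*. By CRT, (Z/3509Z)^* ≅ (Z/121Z)^* × (Z/29Z)^*. Each prime-power unit group is (Z/121Z)^* ≅ Z/110Z; (Z/29Z)^* ≅ Z/28Z. Hence Gal(Q(zeta_3509)/Q) ≅ Z/28Z × Z/110Z.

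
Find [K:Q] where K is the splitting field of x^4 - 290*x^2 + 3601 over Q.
[K:Q] = 4

f factors as (x^2 - 277)(x^2 - 13); the splitting field is K = Q(sqrt(277), sqrt(13)). Since 277, 13, and 3601 are all non-squares in Q, the three subfields Q(sqrt(277)), Q(sqrt(13)), Q(sqrt(3601)) are distinct degree-2 extensions, so [K:Q] = 4 (Klein four Galois group).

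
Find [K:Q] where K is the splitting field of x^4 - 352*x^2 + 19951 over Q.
[K:Q] = 4

f factors as (x^2 - 71)(x^2 - 281); the splitting field is K = Q(sqrt(71), sqrt(281)). Since 71, 281, and 19951 are all non-squares in Q, the three subfields Q(sqrt(71)), Q(sqrt(281)), Q(sqrt(19951)) are distinct degree-2 extensions, so [K:Q] = 4 (Klein four Galois group).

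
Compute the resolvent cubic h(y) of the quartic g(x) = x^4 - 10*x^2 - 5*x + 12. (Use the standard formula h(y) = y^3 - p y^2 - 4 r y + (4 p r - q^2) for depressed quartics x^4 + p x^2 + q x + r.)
h(y) = y^3 + 10*y^2 - 48*y - 505

Identify coefficients: p = -10, q = -5, r = 12.
Plug into h(y) = y^3 - p y^2 - 4 r y + (4 p r - q^2):
  h(y) = y^3 - (-10) y^2 - 4*(12) y + (4*(-10)*(12) - (-5)^2)
       = y^3 + (10) y^2 + (-48) y + (-505).
Simplifying: h(y) = y^3 + 10*y^2 - 48*y - 505.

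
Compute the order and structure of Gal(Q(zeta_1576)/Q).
|Gal(Q(zeta_1576)/Q)| = phi(1576) = 784; group ≅ (Z/1576Z)^* ≅ Z/2Z × Z/2Z × Z/196Z

The n-th cyclotomic polynomial Φ_1576(x) is the minimal polynomial of zeta_1576 over Q and has degree phi(1576) = 784. So Q(zeta_1576) is a degree-784 Galois extension with Galois group (Z/1576Z)^*. By CRT, (Z/1576Z)^* ≅ (Z/8Z)^* × (Z/197Z)^*. Each prime-power unit group is (Z/8Z)^* ≅ Z/2Z × Z/2Z; (Z/197Z)^* ≅ Z/196Z. Hence Gal(Q(zeta_1576)/Q) ≅ Z/2Z × Z/2Z × Z/196Z.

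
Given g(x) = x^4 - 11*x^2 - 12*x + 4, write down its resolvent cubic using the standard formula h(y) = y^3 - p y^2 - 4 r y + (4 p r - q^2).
h(y) = y^3 + 11*y^2 - 16*y - 320

Identify coefficients: p = -11, q = -12, r = 4.
Plug into h(y) = y^3 - p y^2 - 4 r y + (4 p r - q^2):
  h(y) = y^3 - (-11) y^2 - 4*(4) y + (4*(-11)*(4) - (-12)^2)
       = y^3 + (11) y^2 + (-16) y + (-320).
Simplifying: h(y) = y^3 + 11*y^2 - 16*y - 320.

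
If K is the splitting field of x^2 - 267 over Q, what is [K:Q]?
[K:Q] = 2

The polynomial x^2 - 267 is irreducible over Q since 267 is not a perfect square. Its splitting field is Q(sqrt(267)), which has degree 2 over Q.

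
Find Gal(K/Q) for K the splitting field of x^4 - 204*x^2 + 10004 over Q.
Gal(K/Q) = V_4 (Klein four-group, Z/2Z × Z/2Z)

f factors as (x^2 - 82)(x^2 - 122), so the splitting field is K = Q(sqrt(82), sqrt(122)). The elements 82, 122, 10004 are all non-squares in Q, so sqrt(82) and sqrt(122) generate independent quadratic extensions. Thus [K:Q] = 4 and Gal(K/Q) is generated by the two order-2 automorphisms sqrt(82) ↦ -sqrt(82) and sqrt(122) ↦ -sqrt(122), giving V_4.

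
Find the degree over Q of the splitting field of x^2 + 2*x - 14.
[K:Q] = 2

The discriminant of x^2 + (2)*x + (-14) is b^2 - 4c = 4 - (-56) = 60. Since 60 is not a perfect square in Q, the polynomial is irreducible over Q. Its two roots generate a degree-2 extension, so [K:Q] = 2.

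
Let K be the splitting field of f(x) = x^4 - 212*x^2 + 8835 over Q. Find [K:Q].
[K:Q] = 4

f factors as (x^2 - 155)(x^2 - 57); the splitting field is K = Q(sqrt(155), sqrt(57)). Since 155, 57, and 8835 are all non-squares in Q, the three subfields Q(sqrt(155)), Q(sqrt(57)), Q(sqrt(8835)) are distinct degree-2 extensions, so [K:Q] = 4 (Klein four Galois group).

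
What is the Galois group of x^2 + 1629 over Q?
Gal(K/Q) = Z/2Z (cyclic of order 2)

x^2 + 1629 is irreducible over Q since -1629 is not a rational square. The splitting field Q(sqrt(-1629)) has degree 2 over Q, and its unique nontrivial automorphism is sqrt(-1629) ↦ -sqrt(-1629). Hence Gal(Q(sqrt(-1629))/Q) = Z/2Z.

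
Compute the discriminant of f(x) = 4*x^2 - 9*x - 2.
Δ = 113

For a quadratic a x^2 + b x + c the discriminant is Δ = b^2 - 4ac = (-9)^2 - 4*(4)*(-2) = 81 - (-32) = 113.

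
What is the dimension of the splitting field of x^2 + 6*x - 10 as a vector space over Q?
[K:Q] = 2

The discriminant of x^2 + (6)*x + (-10) is b^2 - 4c = 36 - (-40) = 76. Since 76 is not a perfect square in Q, the polynomial is irreducible over Q. Its two roots generate a degree-2 extension, so [K:Q] = 2.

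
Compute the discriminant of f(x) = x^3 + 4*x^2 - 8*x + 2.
Δ = 1300

For x^3 + a x^2 + b x + c the discriminant is Δ = 18 a b c - 4 a^3 c + a^2 b^2 - 4 b^3 - 27 c^2.
Plug a = 4, b = -8, c = 2:
  18*(4)*(-8)*(2) - 4*(4)^3*(2) + (4)^2*(-8)^2 - 4*(-8)^3 - 27*(2)^2
  = -1152 + (-512) + 1024 + (2048) + (-108)
  = 1300.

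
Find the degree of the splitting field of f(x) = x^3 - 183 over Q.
[K:Q] = 6

x^3 - 183 has one real root r = 183^(1/3) and two complex roots r*zeta_3, r*zeta_3^2 where zeta_3 = e^(2*pi*i/3). The splitting field is Q(r, zeta_3). [Q(r):Q] = 3 and [Q(zeta_3):Q] = 2 with gcd = 1, so [Q(r, zeta_3):Q] = 3 * 2 = 6.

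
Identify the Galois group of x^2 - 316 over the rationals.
Gal(K/Q) = Z/2Z (cyclic of order 2)

x^2 - 316 is irreducible over Q since 316 is not a rational square. The splitting field Q(sqrt(316)) has degree 2 over Q, and its unique nontrivial automorphism is sqrt(316) ↦ -sqrt(316). Hence Gal(Q(sqrt(316))/Q) = Z/2Z.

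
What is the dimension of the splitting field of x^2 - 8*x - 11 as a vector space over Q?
[K:Q] = 2

The discriminant of x^2 + (-8)*x + (-11) is b^2 - 4c = 64 - (-44) = 108. Since 108 is not a perfect square in Q, the polynomial is irreducible over Q. Its two roots generate a degree-2 extension, so [K:Q] = 2.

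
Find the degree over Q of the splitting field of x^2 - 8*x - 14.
[K:Q] = 2

The discriminant of x^2 + (-8)*x + (-14) is b^2 - 4c = 64 - (-56) = 120. Since 120 is not a perfect square in Q, the polynomial is irreducible over Q. Its two roots generate a degree-2 extension, so [K:Q] = 2.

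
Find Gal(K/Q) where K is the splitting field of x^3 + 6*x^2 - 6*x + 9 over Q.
Gal(K/Q) = S_3 (symmetric group of order 6)

Compute the discriminant of x^3 + (6)*x^2 + (-6)*x + (9): Δ = -13635. Since Δ is not a rational square, the Galois group is not contained in A_3; it must be the full S_3 (irreducibility of the cubic rules out anything smaller).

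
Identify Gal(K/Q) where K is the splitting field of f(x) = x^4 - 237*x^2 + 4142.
Gal(K/Q) = V_4 (Klein four-group, Z/2Z × Z/2Z)

f factors as (x^2 - 218)(x^2 - 19), so the splitting field is K = Q(sqrt(218), sqrt(19)). The elements 218, 19, 4142 are all non-squares in Q, so sqrt(218) and sqrt(19) generate independent quadratic extensions. Thus [K:Q] = 4 and Gal(K/Q) is generated by the two order-2 automorphisms sqrt(218) ↦ -sqrt(218) and sqrt(19) ↦ -sqrt(19), giving V_4.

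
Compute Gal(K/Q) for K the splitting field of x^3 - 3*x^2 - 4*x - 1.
Gal(K/Q) = A_3 (cyclic of order 3)

Compute the discriminant of x^3 + (-3)*x^2 + (-4)*x + (-1): Δ = 49. Since Δ is a perfect square (Δ = 7^2), the Galois group is contained in A_3. Irreducibility forces the group to be transitive on three roots, so Gal = A_3.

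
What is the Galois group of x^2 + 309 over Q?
Gal(K/Q) = Z/2Z (cyclic of order 2)

x^2 + 309 is irreducible over Q since -309 is not a rational square. The splitting field Q(sqrt(-309)) has degree 2 over Q, and its unique nontrivial automorphism is sqrt(-309) ↦ -sqrt(-309). Hence Gal(Q(sqrt(-309))/Q) = Z/2Z.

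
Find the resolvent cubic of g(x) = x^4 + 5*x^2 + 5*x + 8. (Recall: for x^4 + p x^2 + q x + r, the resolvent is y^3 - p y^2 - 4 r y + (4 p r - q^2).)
h(y) = y^3 - 5*y^2 - 32*y + 135

Identify coefficients: p = 5, q = 5, r = 8.
Plug into h(y) = y^3 - p y^2 - 4 r y + (4 p r - q^2):
  h(y) = y^3 - (5) y^2 - 4*(8) y + (4*(5)*(8) - (5)^2)
       = y^3 + (-5) y^2 + (-32) y + (135).
Simplifying: h(y) = y^3 - 5*y^2 - 32*y + 135.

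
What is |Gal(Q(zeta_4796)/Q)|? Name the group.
|Gal(Q(zeta_4796)/Q)| = phi(4796) = 2160; group ≅ (Z/4796Z)^* ≅ Z/2Z × Z/10Z × Z/108Z

The n-th cyclotomic polynomial Φ_4796(x) is the minimal polynomial of zeta_4796 over Q and has degree phi(4796) = 2160. So Q(zeta_4796) is a degree-2160 Galois extension with Galois group (Z/4796Z)^*. By CRT, (Z/4796Z)^* ≅ (Z/4Z)^* × (Z/11Z)^* × (Z/109Z)^*. Each prime-power unit group is (Z/4Z)^* ≅ Z/2Z; (Z/11Z)^* ≅ Z/10Z; (Z/109Z)^* ≅ Z/108Z. Hence Gal(Q(zeta_4796)/Q) ≅ Z/2Z × Z/10Z × Z/108Z.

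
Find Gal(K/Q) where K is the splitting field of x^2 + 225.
Gal(K/Q) = Z/2Z (cyclic of order 2)

x^2 + 225 is irreducible over Q since -225 is not a rational square. The splitting field Q(sqrt(-225)) has degree 2 over Q, and its unique nontrivial automorphism is sqrt(-225) ↦ -sqrt(-225). Hence Gal(Q(sqrt(-225))/Q) = Z/2Z.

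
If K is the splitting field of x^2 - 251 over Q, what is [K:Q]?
[K:Q] = 2

The polynomial x^2 - 251 is irreducible over Q since 251 is not a perfect square. Its splitting field is Q(sqrt(251)), which has degree 2 over Q.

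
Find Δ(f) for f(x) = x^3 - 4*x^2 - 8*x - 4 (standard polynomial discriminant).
Δ = -688

For x^3 + a x^2 + b x + c the discriminant is Δ = 18 a b c - 4 a^3 c + a^2 b^2 - 4 b^3 - 27 c^2.
Plug a = -4, b = -8, c = -4:
  18*(-4)*(-8)*(-4) - 4*(-4)^3*(-4) + (-4)^2*(-8)^2 - 4*(-8)^3 - 27*(-4)^2
  = -2304 + (-1024) + 1024 + (2048) + (-432)
  = -688.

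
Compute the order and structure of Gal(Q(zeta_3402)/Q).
|Gal(Q(zeta_3402)/Q)| = phi(3402) = 972; group ≅ (Z/3402Z)^* ≅ Z/6Z × Z/162Z

The n-th cyclotomic polynomial Φ_3402(x) is the minimal polynomial of zeta_3402 over Q and has degree phi(3402) = 972. So Q(zeta_3402) is a degree-972 Galois extension with Galois group (Z/3402Z)^*. By CRT, (Z/3402Z)^* ≅ (Z/2Z)^* × (Z/243Z)^* × (Z/7Z)^*. Each prime-power unit group is (Z/2Z)^* ≅ trivial group (order 1); (Z/243Z)^* ≅ Z/162Z; (Z/7Z)^* ≅ Z/6Z. Hence Gal(Q(zeta_3402)/Q) ≅ Z/6Z × Z/162Z.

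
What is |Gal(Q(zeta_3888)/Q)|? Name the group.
|Gal(Q(zeta_3888)/Q)| = phi(3888) = 1296; group ≅ (Z/3888Z)^* ≅ Z/2Z × Z/4Z × Z/162Z

The n-th cyclotomic polynomial Φ_3888(x) is the minimal polynomial of zeta_3888 over Q and has degree phi(3888) = 1296. So Q(zeta_3888) is a degree-1296 Galois extension with Galois group (Z/3888Z)^*. By CRT, (Z/3888Z)^* ≅ (Z/16Z)^* × (Z/243Z)^*. Each prime-power unit group is (Z/16Z)^* ≅ Z/2Z × Z/4Z; (Z/243Z)^* ≅ Z/162Z. Hence Gal(Q(zeta_3888)/Q) ≅ Z/2Z × Z/4Z × Z/162Z.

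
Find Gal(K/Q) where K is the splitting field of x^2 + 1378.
Gal(K/Q) = Z/2Z (cyclic of order 2)

x^2 + 1378 is irreducible over Q since -1378 is not a rational square. The splitting field Q(sqrt(-1378)) has degree 2 over Q, and its unique nontrivial automorphism is sqrt(-1378) ↦ -sqrt(-1378). Hence Gal(Q(sqrt(-1378))/Q) = Z/2Z.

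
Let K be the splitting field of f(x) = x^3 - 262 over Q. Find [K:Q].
[K:Q] = 6

x^3 - 262 has one real root r = 262^(1/3) and two complex roots r*zeta_3, r*zeta_3^2 where zeta_3 = e^(2*pi*i/3). The splitting field is Q(r, zeta_3). [Q(r):Q] = 3 and [Q(zeta_3):Q] = 2 with gcd = 1, so [Q(r, zeta_3):Q] = 3 * 2 = 6.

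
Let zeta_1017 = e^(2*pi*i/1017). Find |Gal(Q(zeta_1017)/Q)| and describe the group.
|Gal(Q(zeta_1017)/Q)| = phi(1017) = 672; group ≅ (Z/1017Z)^* ≅ Z/6Z × Z/112Z

The n-th cyclotomic polynomial Φ_1017(x) is the minimal polynomial of zeta_1017 over Q and has degree phi(1017) = 672. So Q(zeta_1017) is a degree-672 Galois extension with Galois group (Z/1017Z)^*. By CRT, (Z/1017Z)^* ≅ (Z/9Z)^* × (Z/113Z)^*. Each prime-power unit group is (Z/9Z)^* ≅ Z/6Z; (Z/113Z)^* ≅ Z/112Z. Hence Gal(Q(zeta_1017)/Q) ≅ Z/6Z × Z/112Z.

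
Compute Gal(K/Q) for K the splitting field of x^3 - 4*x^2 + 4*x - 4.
Gal(K/Q) = S_3 (symmetric group of order 6)

Compute the discriminant of x^3 + (-4)*x^2 + (4)*x + (-4): Δ = -304. Since Δ is not a rational square, the Galois group is not contained in A_3; it must be the full S_3 (irreducibility of the cubic rules out anything smaller).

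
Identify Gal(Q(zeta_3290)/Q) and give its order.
|Gal(Q(zeta_3290)/Q)| = phi(3290) = 1104; group ≅ (Z/3290Z)^* ≅ Z/4Z × Z/6Z × Z/46Z

The n-th cyclotomic polynomial Φ_3290(x) is the minimal polynomial of zeta_3290 over Q and has degree phi(3290) = 1104. So Q(zeta_3290) is a degree-1104 Galois extension with Galois group (Z/3290Z)^*. By CRT, (Z/3290Z)^* ≅ (Z/2Z)^* × (Z/5Z)^* × (Z/7Z)^* × (Z/47Z)^*. Each prime-power unit group is (Z/2Z)^* ≅ trivial group (order 1); (Z/5Z)^* ≅ Z/4Z; (Z/7Z)^* ≅ Z/6Z; (Z/47Z)^* ≅ Z/46Z. Hence Gal(Q(zeta_3290)/Q) ≅ Z/4Z × Z/6Z × Z/46Z.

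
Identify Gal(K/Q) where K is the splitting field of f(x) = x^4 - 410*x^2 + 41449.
Gal(K/Q) = V_4 (Klein four-group, Z/2Z × Z/2Z)

f factors as (x^2 - 181)(x^2 - 229), so the splitting field is K = Q(sqrt(181), sqrt(229)). The elements 181, 229, 41449 are all non-squares in Q, so sqrt(181) and sqrt(229) generate independent quadratic extensions. Thus [K:Q] = 4 and Gal(K/Q) is generated by the two order-2 automorphisms sqrt(181) ↦ -sqrt(181) and sqrt(229) ↦ -sqrt(229), giving V_4.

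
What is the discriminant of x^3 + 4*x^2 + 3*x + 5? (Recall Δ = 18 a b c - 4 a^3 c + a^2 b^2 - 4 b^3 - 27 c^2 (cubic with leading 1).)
Δ = -839

For x^3 + a x^2 + b x + c the discriminant is Δ = 18 a b c - 4 a^3 c + a^2 b^2 - 4 b^3 - 27 c^2.
Plug a = 4, b = 3, c = 5:
  18*(4)*(3)*(5) - 4*(4)^3*(5) + (4)^2*(3)^2 - 4*(3)^3 - 27*(5)^2
  = 1080 + (-1280) + 144 + (-108) + (-675)
  = -839.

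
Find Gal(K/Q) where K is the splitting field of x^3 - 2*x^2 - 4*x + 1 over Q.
Gal(K/Q) = S_3 (symmetric group of order 6)

Compute the discriminant of x^3 + (-2)*x^2 + (-4)*x + (1): Δ = 469. Since Δ is not a rational square, the Galois group is not contained in A_3; it must be the full S_3 (irreducibility of the cubic rules out anything smaller).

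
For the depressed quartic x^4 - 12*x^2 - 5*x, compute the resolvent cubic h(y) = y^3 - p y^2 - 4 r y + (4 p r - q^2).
h(y) = y^3 + 12*y^2 - 25

Identify coefficients: p = -12, q = -5, r = 0.
Plug into h(y) = y^3 - p y^2 - 4 r y + (4 p r - q^2):
  h(y) = y^3 - (-12) y^2 - 4*(0) y + (4*(-12)*(0) - (-5)^2)
       = y^3 + (12) y^2 + (0) y + (-25).
Simplifying: h(y) = y^3 + 12*y^2 - 25.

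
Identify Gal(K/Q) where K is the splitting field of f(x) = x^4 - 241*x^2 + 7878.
Gal(K/Q) = V_4 (Klein four-group, Z/2Z × Z/2Z)

f factors as (x^2 - 202)(x^2 - 39), so the splitting field is K = Q(sqrt(202), sqrt(39)). The elements 202, 39, 7878 are all non-squares in Q, so sqrt(202) and sqrt(39) generate independent quadratic extensions. Thus [K:Q] = 4 and Gal(K/Q) is generated by the two order-2 automorphisms sqrt(202) ↦ -sqrt(202) and sqrt(39) ↦ -sqrt(39), giving V_4.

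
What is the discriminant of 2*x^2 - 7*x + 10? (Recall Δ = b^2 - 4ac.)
Δ = -31

For a quadratic a x^2 + b x + c the discriminant is Δ = b^2 - 4ac = (-7)^2 - 4*(2)*(10) = 49 - (80) = -31.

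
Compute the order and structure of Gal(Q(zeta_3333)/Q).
|Gal(Q(zeta_3333)/Q)| = phi(3333) = 2000; group ≅ (Z/3333Z)^* ≅ Z/2Z × Z/10Z × Z/100Z

The n-th cyclotomic polynomial Φ_3333(x) is the minimal polynomial of zeta_3333 over Q and has degree phi(3333) = 2000. So Q(zeta_3333) is a degree-2000 Galois extension with Galois group (Z/3333Z)^*. By CRT, (Z/3333Z)^* ≅ (Z/3Z)^* × (Z/11Z)^* × (Z/101Z)^*. Each prime-power unit group is (Z/3Z)^* ≅ Z/2Z; (Z/11Z)^* ≅ Z/10Z; (Z/101Z)^* ≅ Z/100Z. Hence Gal(Q(zeta_3333)/Q) ≅ Z/2Z × Z/10Z × Z/100Z.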